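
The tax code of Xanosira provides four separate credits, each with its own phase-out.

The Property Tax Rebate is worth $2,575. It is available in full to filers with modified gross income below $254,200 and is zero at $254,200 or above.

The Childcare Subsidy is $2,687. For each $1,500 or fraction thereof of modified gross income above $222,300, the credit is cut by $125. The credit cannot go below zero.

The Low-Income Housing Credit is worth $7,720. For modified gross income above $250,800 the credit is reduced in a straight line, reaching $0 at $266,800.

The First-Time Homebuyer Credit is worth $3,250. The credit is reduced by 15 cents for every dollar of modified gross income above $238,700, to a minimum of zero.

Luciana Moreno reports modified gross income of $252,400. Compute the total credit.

Property Tax Rebate: $252,400 is below the $254,200 cutoff, so the full $2,575 applies.
Childcare Subsidy: income exceeds $222,300 by $30,100, which is 21 full-or-partial $1,500 increments; reduction = 21 × $125 = $2,625, leaving $62.
Low-Income Housing Credit: $252,400 is $1,600 into a $16,000 phase-out range, leaving 14,400/16,000 of the credit: $7,720 × 14,400/16,000 = $6,948.
First-Time Homebuyer Credit: 15% of the $13,700 excess over $238,700 is $2,055; credit = $3,250 − $2,055 = $1,195.
Total: $2,575 + $62 + $6,948 + $1,195 = $10,780.

$10,780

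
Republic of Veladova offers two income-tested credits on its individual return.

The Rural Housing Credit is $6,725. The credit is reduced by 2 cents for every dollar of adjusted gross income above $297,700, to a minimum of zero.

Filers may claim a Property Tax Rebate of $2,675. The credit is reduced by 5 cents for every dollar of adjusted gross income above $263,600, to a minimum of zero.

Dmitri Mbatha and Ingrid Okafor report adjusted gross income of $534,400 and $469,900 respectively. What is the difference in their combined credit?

$1,290

Dmitri ($534,400): Rural Housing Credit: 2% of the $236,700 excess over $297,700 is $4,734; credit = $6,725 − $4,734 = $1,991. Property Tax Rebate: 5% of the $270,800 excess over $263,600 is $13,540 ≥ base, so the credit is $0. total $1,991 + $0 = $1,991
Ingrid ($469,900): Rural Housing Credit: 2% of the $172,200 excess over $297,700 is $3,444; credit = $6,725 − $3,444 = $3,281. Property Tax Rebate: 5% of the $206,300 excess over $263,600 is $10,315 ≥ base, so the credit is $0. total $3,281 + $0 = $3,281
Difference: |$1,991 − $3,281| = $1,290.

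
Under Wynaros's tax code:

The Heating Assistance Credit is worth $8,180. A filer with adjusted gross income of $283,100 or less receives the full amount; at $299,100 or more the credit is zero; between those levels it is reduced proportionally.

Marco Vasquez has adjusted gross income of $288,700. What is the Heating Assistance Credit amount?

Heating Assistance Credit: $288,700 is $5,600 into a $16,000 phase-out range, leaving 10,400/16,000 of the credit: $8,180 × 10,400/16,000 = $5,317.

$5,317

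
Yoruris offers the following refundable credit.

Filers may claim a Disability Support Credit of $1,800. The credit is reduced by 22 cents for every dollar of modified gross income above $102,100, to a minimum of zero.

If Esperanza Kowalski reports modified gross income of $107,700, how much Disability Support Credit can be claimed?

$568

Disability Support Credit: 22% of the $5,600 excess over $102,100 is $1,232; credit = $1,800 − $1,232 = $568.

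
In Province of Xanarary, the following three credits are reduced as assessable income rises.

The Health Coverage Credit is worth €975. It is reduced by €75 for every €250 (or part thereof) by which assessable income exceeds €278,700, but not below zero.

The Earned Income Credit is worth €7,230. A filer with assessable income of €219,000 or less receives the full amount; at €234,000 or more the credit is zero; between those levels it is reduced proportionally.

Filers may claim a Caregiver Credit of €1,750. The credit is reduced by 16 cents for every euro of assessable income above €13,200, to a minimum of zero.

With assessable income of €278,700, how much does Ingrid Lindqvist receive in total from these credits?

€975

Health Coverage Credit: €278,700 is at or below the €278,700 threshold, so the full €975 applies.
Earned Income Credit: €278,700 is at or above €234,000, so the credit is €0.
Caregiver Credit: 16% of the €265,500 excess over €13,200 is €42,480 ≥ base, so the credit is €0.
Total: €975 + €0 + €0 = €975.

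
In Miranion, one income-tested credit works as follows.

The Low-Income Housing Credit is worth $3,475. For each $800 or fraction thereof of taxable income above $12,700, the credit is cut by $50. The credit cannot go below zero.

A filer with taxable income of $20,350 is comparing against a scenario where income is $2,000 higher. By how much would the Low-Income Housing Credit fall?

At $20,350 — income exceeds $12,700 by $7,650, which is 10 full-or-partial $800 increments; reduction = 10 × $50 = $500, leaving $2,975.
At $22,350 — income exceeds $12,700 by $9,650, which is 13 full-or-partial $800 increments; reduction = 13 × $50 = $650, leaving $2,825.
Lost: $2,975 − $2,825 = $150.

$150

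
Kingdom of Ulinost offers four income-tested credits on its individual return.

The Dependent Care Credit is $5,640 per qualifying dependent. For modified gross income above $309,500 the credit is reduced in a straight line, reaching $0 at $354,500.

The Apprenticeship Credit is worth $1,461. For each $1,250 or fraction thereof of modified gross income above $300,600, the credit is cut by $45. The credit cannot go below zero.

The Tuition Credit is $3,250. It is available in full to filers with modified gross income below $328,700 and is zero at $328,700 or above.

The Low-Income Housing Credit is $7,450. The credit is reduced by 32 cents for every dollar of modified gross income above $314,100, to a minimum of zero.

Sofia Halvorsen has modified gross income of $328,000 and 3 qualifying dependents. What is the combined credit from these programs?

Dependent Care Credit: base = 3 × $5,640 = $16,920. $328,000 is $18,500 into a $45,000 phase-out range, leaving 26,500/45,000 of the credit: $16,920 × 26,500/45,000 = $9,964.
Apprenticeship Credit: income exceeds $300,600 by $27,400, which is 22 full-or-partial $1,250 increments; reduction = 22 × $45 = $990, leaving $471.
Tuition Credit: $328,000 is below the $328,700 cutoff, so the full $3,250 applies.
Low-Income Housing Credit: 32% of the $13,900 excess over $314,100 is $4,448; credit = $7,450 − $4,448 = $3,002.
Total: $9,964 + $471 + $3,250 + $3,002 = $16,687.

$16,687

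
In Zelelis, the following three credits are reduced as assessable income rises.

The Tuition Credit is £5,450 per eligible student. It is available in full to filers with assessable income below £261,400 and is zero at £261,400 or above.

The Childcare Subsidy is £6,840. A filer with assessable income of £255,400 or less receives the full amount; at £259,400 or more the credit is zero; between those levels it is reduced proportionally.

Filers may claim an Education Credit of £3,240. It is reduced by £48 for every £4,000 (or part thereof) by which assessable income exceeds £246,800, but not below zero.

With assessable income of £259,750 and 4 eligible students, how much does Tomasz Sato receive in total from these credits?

£24,848

Tuition Credit: base = 4 × £5,450 = £21,800. £259,750 is below the £261,400 cutoff, so the full £21,800 applies.
Childcare Subsidy: £259,750 is at or above £259,400, so the credit is £0.
Education Credit: income exceeds £246,800 by £12,950, which is 4 full-or-partial £4,000 increments; reduction = 4 × £48 = £192, leaving £3,048.
Total: £21,800 + £0 + £3,048 = £24,848.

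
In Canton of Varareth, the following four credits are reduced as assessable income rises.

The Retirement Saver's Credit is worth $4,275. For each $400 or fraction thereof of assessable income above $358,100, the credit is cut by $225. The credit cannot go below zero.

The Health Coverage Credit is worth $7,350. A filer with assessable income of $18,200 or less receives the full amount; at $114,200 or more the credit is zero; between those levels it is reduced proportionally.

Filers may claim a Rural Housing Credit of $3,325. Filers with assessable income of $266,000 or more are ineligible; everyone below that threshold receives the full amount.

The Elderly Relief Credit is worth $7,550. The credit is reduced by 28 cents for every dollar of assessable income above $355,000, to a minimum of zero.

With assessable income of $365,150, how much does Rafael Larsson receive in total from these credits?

$4,933

Retirement Saver's Credit: income exceeds $358,100 by $7,050, which is 18 full-or-partial $400 increments; reduction = 18 × $225 = $4,050, leaving $225.
Health Coverage Credit: $365,150 is at or above $114,200, so the credit is $0.
Rural Housing Credit: $365,150 meets or exceeds the $266,000 cutoff, so the credit is $0.
Elderly Relief Credit: 28% of the $10,150 excess over $355,000 is $2,842; credit = $7,550 − $2,842 = $4,708.
Total: $225 + $0 + $0 + $4,708 = $4,933.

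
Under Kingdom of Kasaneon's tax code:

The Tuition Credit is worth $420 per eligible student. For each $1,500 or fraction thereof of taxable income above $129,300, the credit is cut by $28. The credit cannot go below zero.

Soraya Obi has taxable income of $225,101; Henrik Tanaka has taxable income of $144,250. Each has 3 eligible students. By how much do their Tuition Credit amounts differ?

Soraya ($225,101): Tuition Credit: base = 3 × $420 = $1,260. income exceeds $129,300 by $95,801 → 64 increments × $28 = $1,792 ≥ base, so the credit is $0.
Henrik ($144,250): Tuition Credit: base = 3 × $420 = $1,260. income exceeds $129,300 by $14,950, which is 10 full-or-partial $1,500 increments; reduction = 10 × $28 = $280, leaving $980.
Difference: |$0 − $980| = $980.

$980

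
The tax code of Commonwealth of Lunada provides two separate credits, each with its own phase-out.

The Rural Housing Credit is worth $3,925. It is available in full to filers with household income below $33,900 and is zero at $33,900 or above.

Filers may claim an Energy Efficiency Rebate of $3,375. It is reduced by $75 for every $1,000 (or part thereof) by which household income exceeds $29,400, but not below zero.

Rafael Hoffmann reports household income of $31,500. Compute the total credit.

Rural Housing Credit: $31,500 is below the $33,900 cutoff, so the full $3,925 applies.
Energy Efficiency Rebate: income exceeds $29,400 by $2,100, which is 3 full-or-partial $1,000 increments; reduction = 3 × $75 = $225, leaving $3,150.
Total: $3,925 + $3,150 = $7,075.

$7,075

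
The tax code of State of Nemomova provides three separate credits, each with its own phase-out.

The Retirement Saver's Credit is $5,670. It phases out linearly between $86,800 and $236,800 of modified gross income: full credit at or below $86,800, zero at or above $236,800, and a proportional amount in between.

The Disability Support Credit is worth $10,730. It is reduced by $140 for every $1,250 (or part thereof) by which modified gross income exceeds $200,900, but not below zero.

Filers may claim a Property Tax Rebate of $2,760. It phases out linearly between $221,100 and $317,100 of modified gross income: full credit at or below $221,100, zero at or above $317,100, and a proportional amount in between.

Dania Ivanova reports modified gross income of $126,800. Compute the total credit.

Retirement Saver's Credit: $126,800 is $40,000 into a $150,000 phase-out range, leaving 110,000/150,000 of the credit: $5,670 × 110,000/150,000 = $4,158.
Disability Support Credit: $126,800 is at or below the $200,900 threshold, so the full $10,730 applies.
Property Tax Rebate: $126,800 is at or below the $221,100 threshold, so the full $2,760 applies.
Total: $4,158 + $10,730 + $2,760 = $17,648.

$17,648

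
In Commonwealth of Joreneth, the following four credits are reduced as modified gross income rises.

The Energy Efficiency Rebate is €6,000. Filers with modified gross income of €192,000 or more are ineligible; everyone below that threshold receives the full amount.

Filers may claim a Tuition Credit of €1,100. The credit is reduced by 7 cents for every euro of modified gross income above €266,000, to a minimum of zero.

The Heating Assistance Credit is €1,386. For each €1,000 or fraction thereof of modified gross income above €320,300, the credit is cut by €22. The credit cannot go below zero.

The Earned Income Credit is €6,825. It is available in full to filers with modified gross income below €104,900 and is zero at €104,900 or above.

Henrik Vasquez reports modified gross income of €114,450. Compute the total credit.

€8,486

Energy Efficiency Rebate: €114,450 is below the €192,000 cutoff, so the full €6,000 applies.
Tuition Credit: €114,450 is at or below the €266,000 threshold, so the full €1,100 applies.
Heating Assistance Credit: €114,450 is at or below the €320,300 threshold, so the full €1,386 applies.
Earned Income Credit: €114,450 meets or exceeds the €104,900 cutoff, so the credit is €0.
Total: €6,000 + €1,100 + €1,386 + €0 = €8,486.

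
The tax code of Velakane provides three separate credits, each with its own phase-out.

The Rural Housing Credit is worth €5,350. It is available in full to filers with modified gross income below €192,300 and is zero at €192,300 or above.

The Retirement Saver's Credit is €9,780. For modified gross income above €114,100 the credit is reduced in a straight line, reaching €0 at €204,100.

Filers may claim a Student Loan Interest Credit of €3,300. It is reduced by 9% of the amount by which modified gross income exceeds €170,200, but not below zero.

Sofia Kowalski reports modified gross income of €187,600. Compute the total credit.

Rural Housing Credit: €187,600 is below the €192,300 cutoff, so the full €5,350 applies.
Retirement Saver's Credit: €187,600 is €73,500 into a €90,000 phase-out range, leaving 16,500/90,000 of the credit: €9,780 × 16,500/90,000 = €1,793.
Student Loan Interest Credit: 9% of the €17,400 excess over €170,200 is €1,566; credit = €3,300 − €1,566 = €1,734.
Total: €5,350 + €1,793 + €1,734 = €8,877.

€8,877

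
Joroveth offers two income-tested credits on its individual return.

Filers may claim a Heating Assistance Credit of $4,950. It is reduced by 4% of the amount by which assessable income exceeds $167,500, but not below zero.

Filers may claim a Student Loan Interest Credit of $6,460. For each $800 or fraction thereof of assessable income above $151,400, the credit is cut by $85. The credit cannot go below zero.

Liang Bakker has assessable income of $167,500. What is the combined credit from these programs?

Heating Assistance Credit: $167,500 is at or below the $167,500 threshold, so the full $4,950 applies.
Student Loan Interest Credit: income exceeds $151,400 by $16,100, which is 21 full-or-partial $800 increments; reduction = 21 × $85 = $1,785, leaving $4,675.
Total: $4,950 + $4,675 = $9,625.

$9,625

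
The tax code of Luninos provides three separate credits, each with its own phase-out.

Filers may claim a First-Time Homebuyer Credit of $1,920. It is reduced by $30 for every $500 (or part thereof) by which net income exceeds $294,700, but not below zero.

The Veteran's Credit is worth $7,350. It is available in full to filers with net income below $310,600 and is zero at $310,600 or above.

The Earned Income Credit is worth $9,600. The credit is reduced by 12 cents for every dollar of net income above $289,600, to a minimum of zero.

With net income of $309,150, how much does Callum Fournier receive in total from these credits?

$15,654

First-Time Homebuyer Credit: income exceeds $294,700 by $14,450, which is 29 full-or-partial $500 increments; reduction = 29 × $30 = $870, leaving $1,050.
Veteran's Credit: $309,150 is below the $310,600 cutoff, so the full $7,350 applies.
Earned Income Credit: 12% of the $19,550 excess over $289,600 is $2,346; credit = $9,600 − $2,346 = $7,254.
Total: $1,050 + $7,350 + $7,254 = $15,654.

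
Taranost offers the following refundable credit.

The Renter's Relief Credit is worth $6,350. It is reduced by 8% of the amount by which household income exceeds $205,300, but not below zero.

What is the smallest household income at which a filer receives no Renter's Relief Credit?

$284,675

The credit falls by 8% of each dollar above $205,300, so it reaches zero when the excess is $6,350 / 8% = $79,375: income = $205,300 + $79,375 = $284,675.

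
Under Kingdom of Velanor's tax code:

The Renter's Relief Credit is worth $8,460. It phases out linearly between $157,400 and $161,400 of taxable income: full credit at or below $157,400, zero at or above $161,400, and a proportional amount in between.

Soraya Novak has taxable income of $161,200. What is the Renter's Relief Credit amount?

$423

Renter's Relief Credit: $161,200 is $3,800 into a $4,000 phase-out range, leaving 200/4,000 of the credit: $8,460 × 200/4,000 = $423.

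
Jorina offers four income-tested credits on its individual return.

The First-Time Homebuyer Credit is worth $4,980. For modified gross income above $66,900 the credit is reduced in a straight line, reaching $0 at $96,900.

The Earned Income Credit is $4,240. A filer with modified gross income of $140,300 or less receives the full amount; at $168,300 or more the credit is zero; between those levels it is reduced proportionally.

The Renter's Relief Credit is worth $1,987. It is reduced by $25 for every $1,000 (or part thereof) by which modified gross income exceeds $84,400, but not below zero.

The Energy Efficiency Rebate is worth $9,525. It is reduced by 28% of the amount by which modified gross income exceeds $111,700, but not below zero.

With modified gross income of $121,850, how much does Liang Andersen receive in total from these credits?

$11,960

First-Time Homebuyer Credit: $121,850 is at or above $96,900, so the credit is $0.
Earned Income Credit: $121,850 is at or below the $140,300 threshold, so the full $4,240 applies.
Renter's Relief Credit: income exceeds $84,400 by $37,450, which is 38 full-or-partial $1,000 increments; reduction = 38 × $25 = $950, leaving $1,037.
Energy Efficiency Rebate: 28% of the $10,150 excess over $111,700 is $2,842; credit = $9,525 − $2,842 = $6,683.
Total: $0 + $4,240 + $1,037 + $6,683 = $11,960.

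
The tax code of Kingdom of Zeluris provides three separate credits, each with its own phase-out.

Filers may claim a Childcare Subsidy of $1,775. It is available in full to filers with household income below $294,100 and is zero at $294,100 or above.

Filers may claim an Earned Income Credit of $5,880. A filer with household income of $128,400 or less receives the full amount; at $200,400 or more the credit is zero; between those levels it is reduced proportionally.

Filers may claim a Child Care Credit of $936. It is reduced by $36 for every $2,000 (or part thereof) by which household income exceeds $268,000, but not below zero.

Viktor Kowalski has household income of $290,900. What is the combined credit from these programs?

Childcare Subsidy: $290,900 is below the $294,100 cutoff, so the full $1,775 applies.
Earned Income Credit: $290,900 is at or above $200,400, so the credit is $0.
Child Care Credit: income exceeds $268,000 by $22,900, which is 12 full-or-partial $2,000 increments; reduction = 12 × $36 = $432, leaving $504.
Total: $1,775 + $0 + $504 = $2,279.

$2,279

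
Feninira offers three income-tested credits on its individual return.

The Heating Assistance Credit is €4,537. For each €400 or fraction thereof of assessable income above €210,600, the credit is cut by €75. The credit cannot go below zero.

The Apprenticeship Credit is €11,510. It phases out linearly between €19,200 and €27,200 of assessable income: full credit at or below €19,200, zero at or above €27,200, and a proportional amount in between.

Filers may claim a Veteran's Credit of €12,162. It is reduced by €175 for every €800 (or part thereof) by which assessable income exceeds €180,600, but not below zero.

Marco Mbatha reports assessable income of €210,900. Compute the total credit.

€9,974

Heating Assistance Credit: income exceeds €210,600 by €300, which is 1 full-or-partial €400 increment; reduction = 1 × €75 = €75, leaving €4,462.
Apprenticeship Credit: €210,900 is at or above €27,200, so the credit is €0.
Veteran's Credit: income exceeds €180,600 by €30,300, which is 38 full-or-partial €800 increments; reduction = 38 × €175 = €6,650, leaving €5,512.
Total: €4,462 + €0 + €5,512 = €9,974.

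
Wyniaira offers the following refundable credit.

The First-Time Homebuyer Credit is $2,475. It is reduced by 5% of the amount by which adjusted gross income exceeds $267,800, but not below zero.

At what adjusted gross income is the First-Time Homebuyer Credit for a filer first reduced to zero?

The credit falls by 5% of each dollar above $267,800, so it reaches zero when the excess is $2,475 / 5% = $49,500: income = $267,800 + $49,500 = $317,300.

$317,300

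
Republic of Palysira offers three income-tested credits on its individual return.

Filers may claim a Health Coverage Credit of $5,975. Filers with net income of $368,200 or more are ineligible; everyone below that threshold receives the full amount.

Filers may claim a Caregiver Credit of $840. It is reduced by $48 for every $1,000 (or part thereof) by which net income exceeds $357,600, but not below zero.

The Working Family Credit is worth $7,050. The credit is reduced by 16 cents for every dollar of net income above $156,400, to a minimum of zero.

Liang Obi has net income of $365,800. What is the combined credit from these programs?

Health Coverage Credit: $365,800 is below the $368,200 cutoff, so the full $5,975 applies.
Caregiver Credit: income exceeds $357,600 by $8,200, which is 9 full-or-partial $1,000 increments; reduction = 9 × $48 = $432, leaving $408.
Working Family Credit: 16% of the $209,400 excess over $156,400 is $33,504 ≥ base, so the credit is $0.
Total: $5,975 + $408 + $0 = $6,383.

$6,383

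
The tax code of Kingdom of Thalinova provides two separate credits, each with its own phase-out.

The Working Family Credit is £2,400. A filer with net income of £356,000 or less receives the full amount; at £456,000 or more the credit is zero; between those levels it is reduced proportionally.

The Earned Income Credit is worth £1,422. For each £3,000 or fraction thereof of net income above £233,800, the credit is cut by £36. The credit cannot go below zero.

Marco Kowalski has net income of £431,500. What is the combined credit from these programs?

Working Family Credit: £431,500 is £75,500 into a £100,000 phase-out range, leaving 24,500/100,000 of the credit: £2,400 × 24,500/100,000 = £588.
Earned Income Credit: income exceeds £233,800 by £197,700 → 66 increments × £36 = £2,376 ≥ base, so the credit is £0.
Total: £588 + £0 = £588.

£588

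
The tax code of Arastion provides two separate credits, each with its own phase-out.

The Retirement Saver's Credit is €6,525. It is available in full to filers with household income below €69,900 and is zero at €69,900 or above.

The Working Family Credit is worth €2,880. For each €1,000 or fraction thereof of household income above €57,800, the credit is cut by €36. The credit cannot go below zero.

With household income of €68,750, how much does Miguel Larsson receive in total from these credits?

€9,009

Retirement Saver's Credit: €68,750 is below the €69,900 cutoff, so the full €6,525 applies.
Working Family Credit: income exceeds €57,800 by €10,950, which is 11 full-or-partial €1,000 increments; reduction = 11 × €36 = €396, leaving €2,484.
Total: €6,525 + €2,484 = €9,009.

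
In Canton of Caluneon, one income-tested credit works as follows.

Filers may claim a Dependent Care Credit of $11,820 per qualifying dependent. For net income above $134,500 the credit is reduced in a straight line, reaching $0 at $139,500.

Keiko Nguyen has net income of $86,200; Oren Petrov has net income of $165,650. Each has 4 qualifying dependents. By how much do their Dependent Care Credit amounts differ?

Keiko ($86,200): Dependent Care Credit: base = 4 × $11,820 = $47,280. $86,200 is at or below the $134,500 threshold, so the full $47,280 applies.
Oren ($165,650): Dependent Care Credit: base = 4 × $11,820 = $47,280. $165,650 is at or above $139,500, so the credit is $0.
Difference: |$47,280 − $0| = $47,280.

$47,280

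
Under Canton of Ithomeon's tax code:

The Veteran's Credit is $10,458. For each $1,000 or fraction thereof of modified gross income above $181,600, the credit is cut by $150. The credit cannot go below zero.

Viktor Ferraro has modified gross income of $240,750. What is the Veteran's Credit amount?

Veteran's Credit: income exceeds $181,600 by $59,150, which is 60 full-or-partial $1,000 increments; reduction = 60 × $150 = $9,000, leaving $1,458.

$1,458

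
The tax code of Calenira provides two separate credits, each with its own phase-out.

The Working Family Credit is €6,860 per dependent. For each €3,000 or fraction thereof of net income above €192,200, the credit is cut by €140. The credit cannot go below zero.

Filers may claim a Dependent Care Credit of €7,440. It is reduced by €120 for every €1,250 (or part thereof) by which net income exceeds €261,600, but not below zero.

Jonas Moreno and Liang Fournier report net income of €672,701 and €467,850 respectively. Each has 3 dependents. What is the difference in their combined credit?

Jonas (€672,701): Working Family Credit: base = 3 × €6,860 = €20,580. income exceeds €192,200 by €480,501 → 161 increments × €140 = €22,540 ≥ base, so the credit is €0. Dependent Care Credit: income exceeds €261,600 by €411,101 → 329 increments × €120 = €39,480 ≥ base, so the credit is €0. total €0 + €0 = €0
Liang (€467,850): Working Family Credit: base = 3 × €6,860 = €20,580. income exceeds €192,200 by €275,650, which is 92 full-or-partial €3,000 increments; reduction = 92 × €140 = €12,880, leaving €7,700. Dependent Care Credit: income exceeds €261,600 by €206,250 → 165 increments × €120 = €19,800 ≥ base, so the credit is €0. total €7,700 + €0 = €7,700
Difference: |€0 − €7,700| = €7,700.

€7,700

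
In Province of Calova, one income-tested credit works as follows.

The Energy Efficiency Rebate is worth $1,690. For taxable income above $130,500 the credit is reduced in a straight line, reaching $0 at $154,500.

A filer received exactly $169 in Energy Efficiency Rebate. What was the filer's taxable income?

$152,100

$169 is 169/1,690 of the full $1,690, so 1,521/1,690 of the $24,000 range has been used: income = $130,500 + $24,000 × 1,521/1,690 = $152,100.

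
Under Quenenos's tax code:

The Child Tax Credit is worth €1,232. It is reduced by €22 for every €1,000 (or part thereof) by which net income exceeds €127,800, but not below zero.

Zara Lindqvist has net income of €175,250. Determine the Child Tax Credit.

Child Tax Credit: income exceeds €127,800 by €47,450, which is 48 full-or-partial €1,000 increments; reduction = 48 × €22 = €1,056, leaving €176.

€176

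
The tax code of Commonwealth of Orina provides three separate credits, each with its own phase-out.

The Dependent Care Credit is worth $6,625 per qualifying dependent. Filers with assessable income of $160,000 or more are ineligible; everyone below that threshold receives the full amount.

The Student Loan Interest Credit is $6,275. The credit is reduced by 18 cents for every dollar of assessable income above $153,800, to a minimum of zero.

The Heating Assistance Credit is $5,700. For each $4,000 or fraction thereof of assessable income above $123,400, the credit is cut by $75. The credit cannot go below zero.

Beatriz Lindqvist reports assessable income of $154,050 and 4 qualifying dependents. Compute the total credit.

Dependent Care Credit: base = 4 × $6,625 = $26,500. $154,050 is below the $160,000 cutoff, so the full $26,500 applies.
Student Loan Interest Credit: 18% of the $250 excess over $153,800 is $45; credit = $6,275 − $45 = $6,230.
Heating Assistance Credit: income exceeds $123,400 by $30,650, which is 8 full-or-partial $4,000 increments; reduction = 8 × $75 = $600, leaving $5,100.
Total: $26,500 + $6,230 + $5,100 = $37,830.

$37,830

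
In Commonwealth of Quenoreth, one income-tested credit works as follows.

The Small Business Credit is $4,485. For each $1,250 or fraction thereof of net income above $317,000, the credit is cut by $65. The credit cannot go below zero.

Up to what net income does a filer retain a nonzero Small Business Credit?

$402,000

After 68 increments the reduction is 68 × $65 = $4,420, leaving $65; one more increment wipes it out. Increment 68 ends at excess 68 × $1,250 = $85,000, so the highest qualifying income is $317,000 + $85,000 = $402,000.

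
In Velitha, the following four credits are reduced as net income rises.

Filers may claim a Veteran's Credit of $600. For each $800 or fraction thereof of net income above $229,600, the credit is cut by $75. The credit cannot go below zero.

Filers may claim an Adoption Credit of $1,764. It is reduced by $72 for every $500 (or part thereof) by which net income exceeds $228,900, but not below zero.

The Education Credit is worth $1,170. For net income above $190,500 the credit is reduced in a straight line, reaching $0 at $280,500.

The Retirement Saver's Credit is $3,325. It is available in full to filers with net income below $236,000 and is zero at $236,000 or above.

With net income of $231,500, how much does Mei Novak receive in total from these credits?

Veteran's Credit: income exceeds $229,600 by $1,900, which is 3 full-or-partial $800 increments; reduction = 3 × $75 = $225, leaving $375.
Adoption Credit: income exceeds $228,900 by $2,600, which is 6 full-or-partial $500 increments; reduction = 6 × $72 = $432, leaving $1,332.
Education Credit: $231,500 is $41,000 into a $90,000 phase-out range, leaving 49,000/90,000 of the credit: $1,170 × 49,000/90,000 = $637.
Retirement Saver's Credit: $231,500 is below the $236,000 cutoff, so the full $3,325 applies.
Total: $375 + $1,332 + $637 + $3,325 = $5,669.

$5,669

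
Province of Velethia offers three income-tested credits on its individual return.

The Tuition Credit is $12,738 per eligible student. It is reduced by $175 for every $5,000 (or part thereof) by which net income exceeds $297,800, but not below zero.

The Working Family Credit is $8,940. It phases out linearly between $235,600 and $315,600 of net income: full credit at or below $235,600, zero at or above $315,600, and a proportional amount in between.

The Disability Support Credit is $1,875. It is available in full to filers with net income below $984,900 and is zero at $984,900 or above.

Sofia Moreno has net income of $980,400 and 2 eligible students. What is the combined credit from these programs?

$3,376

Tuition Credit: base = 2 × $12,738 = $25,476. income exceeds $297,800 by $682,600, which is 137 full-or-partial $5,000 increments; reduction = 137 × $175 = $23,975, leaving $1,501.
Working Family Credit: $980,400 is at or above $315,600, so the credit is $0.
Disability Support Credit: $980,400 is below the $984,900 cutoff, so the full $1,875 applies.
Total: $1,501 + $0 + $1,875 = $3,376.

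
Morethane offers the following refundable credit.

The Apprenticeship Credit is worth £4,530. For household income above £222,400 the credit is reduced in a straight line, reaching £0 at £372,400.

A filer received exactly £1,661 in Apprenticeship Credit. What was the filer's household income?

£317,400

£1,661 is 1,661/4,530 of the full £4,530, so 2,869/4,530 of the £150,000 range has been used: income = £222,400 + £150,000 × 2,869/4,530 = £317,400.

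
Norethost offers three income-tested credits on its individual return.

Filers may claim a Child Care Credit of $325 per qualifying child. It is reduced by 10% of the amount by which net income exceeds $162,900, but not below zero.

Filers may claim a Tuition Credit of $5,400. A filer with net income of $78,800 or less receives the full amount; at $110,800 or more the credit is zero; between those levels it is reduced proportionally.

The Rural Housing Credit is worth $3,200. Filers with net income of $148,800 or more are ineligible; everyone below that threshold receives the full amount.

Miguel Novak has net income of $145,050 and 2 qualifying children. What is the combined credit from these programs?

$3,850

Child Care Credit: base = 2 × $325 = $650. $145,050 is at or below the $162,900 threshold, so the full $650 applies.
Tuition Credit: $145,050 is at or above $110,800, so the credit is $0.
Rural Housing Credit: $145,050 is below the $148,800 cutoff, so the full $3,200 applies.
Total: $650 + $0 + $3,200 = $3,850.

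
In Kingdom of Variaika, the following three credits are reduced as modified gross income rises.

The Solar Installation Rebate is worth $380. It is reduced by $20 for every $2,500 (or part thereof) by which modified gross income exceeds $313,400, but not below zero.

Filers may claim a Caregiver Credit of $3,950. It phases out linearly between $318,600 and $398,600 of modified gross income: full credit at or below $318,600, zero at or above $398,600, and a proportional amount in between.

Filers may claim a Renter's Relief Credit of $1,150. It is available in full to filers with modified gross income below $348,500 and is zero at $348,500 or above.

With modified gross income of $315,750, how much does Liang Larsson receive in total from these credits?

$5,460

Solar Installation Rebate: income exceeds $313,400 by $2,350, which is 1 full-or-partial $2,500 increment; reduction = 1 × $20 = $20, leaving $360.
Caregiver Credit: $315,750 is at or below the $318,600 threshold, so the full $3,950 applies.
Renter's Relief Credit: $315,750 is below the $348,500 cutoff, so the full $1,150 applies.
Total: $360 + $3,950 + $1,150 = $5,460.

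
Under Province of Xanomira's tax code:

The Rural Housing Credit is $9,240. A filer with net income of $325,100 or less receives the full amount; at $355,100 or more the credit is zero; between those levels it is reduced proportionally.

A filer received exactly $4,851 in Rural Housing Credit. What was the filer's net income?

$339,350

$4,851 is 4,851/9,240 of the full $9,240, so 4,389/9,240 of the $30,000 range has been used: income = $325,100 + $30,000 × 4,389/9,240 = $339,350.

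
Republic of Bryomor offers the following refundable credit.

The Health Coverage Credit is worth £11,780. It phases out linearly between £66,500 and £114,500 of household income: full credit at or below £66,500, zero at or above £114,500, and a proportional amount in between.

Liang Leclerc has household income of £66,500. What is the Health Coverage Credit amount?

£11,780

Health Coverage Credit: £66,500 is at or below the £66,500 threshold, so the full £11,780 applies.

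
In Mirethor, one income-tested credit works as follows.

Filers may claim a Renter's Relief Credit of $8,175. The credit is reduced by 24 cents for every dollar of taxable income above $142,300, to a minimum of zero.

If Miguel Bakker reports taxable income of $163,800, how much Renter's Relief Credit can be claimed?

Renter's Relief Credit: 24% of the $21,500 excess over $142,300 is $5,160; credit = $8,175 − $5,160 = $3,015.

$3,015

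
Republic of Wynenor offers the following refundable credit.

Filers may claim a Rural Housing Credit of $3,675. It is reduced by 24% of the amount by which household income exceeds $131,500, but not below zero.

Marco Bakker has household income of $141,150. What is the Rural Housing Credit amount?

$1,359

Rural Housing Credit: 24% of the $9,650 excess over $131,500 is $2,316; credit = $3,675 − $2,316 = $1,359.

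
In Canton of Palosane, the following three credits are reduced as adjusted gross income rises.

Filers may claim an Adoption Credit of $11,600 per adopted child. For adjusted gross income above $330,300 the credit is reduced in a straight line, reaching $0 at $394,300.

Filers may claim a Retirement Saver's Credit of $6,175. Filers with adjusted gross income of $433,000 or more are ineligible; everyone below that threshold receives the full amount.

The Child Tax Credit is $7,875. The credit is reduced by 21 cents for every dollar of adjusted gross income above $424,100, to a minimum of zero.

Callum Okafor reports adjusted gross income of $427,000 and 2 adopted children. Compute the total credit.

$13,441

Adoption Credit: base = 2 × $11,600 = $23,200. $427,000 is at or above $394,300, so the credit is $0.
Retirement Saver's Credit: $427,000 is below the $433,000 cutoff, so the full $6,175 applies.
Child Tax Credit: 21% of the $2,900 excess over $424,100 is $609; credit = $7,875 − $609 = $7,266.
Total: $0 + $6,175 + $7,266 = $13,441.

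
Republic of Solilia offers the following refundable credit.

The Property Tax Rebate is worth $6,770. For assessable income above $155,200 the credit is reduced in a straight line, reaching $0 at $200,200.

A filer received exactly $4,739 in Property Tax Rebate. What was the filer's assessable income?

$4,739 is 4,739/6,770 of the full $6,770, so 2,031/6,770 of the $45,000 range has been used: income = $155,200 + $45,000 × 2,031/6,770 = $168,700.

$168,700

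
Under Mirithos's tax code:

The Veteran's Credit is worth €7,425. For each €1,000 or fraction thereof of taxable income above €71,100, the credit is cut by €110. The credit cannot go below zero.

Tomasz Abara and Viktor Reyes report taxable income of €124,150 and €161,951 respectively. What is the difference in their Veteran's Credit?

Tomasz (€124,150): Veteran's Credit: income exceeds €71,100 by €53,050, which is 54 full-or-partial €1,000 increments; reduction = 54 × €110 = €5,940, leaving €1,485.
Viktor (€161,951): Veteran's Credit: income exceeds €71,100 by €90,851 → 91 increments × €110 = €10,010 ≥ base, so the credit is €0.
Difference: |€1,485 − €0| = €1,485.

€1,485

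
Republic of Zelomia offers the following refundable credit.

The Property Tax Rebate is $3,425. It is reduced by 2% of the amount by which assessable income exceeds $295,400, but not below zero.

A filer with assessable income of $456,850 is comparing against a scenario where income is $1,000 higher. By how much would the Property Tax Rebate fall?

$20

At $456,850 — 2% of the $161,450 excess over $295,400 is $3,229; credit = $3,425 − $3,229 = $196.
At $457,850 — 2% of the $162,450 excess over $295,400 is $3,249; credit = $3,425 − $3,249 = $176.
Lost: $196 − $176 = $20.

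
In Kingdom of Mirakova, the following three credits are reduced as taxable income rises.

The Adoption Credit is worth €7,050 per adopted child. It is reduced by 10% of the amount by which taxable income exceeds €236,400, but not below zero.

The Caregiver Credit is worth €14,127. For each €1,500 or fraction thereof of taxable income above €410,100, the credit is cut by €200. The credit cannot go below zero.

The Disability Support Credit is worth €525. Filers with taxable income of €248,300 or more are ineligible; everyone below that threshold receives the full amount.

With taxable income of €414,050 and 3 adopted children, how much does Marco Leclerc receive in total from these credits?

Adoption Credit: base = 3 × €7,050 = €21,150. 10% of the €177,650 excess over €236,400 is €17,765; credit = €21,150 − €17,765 = €3,385.
Caregiver Credit: income exceeds €410,100 by €3,950, which is 3 full-or-partial €1,500 increments; reduction = 3 × €200 = €600, leaving €13,527.
Disability Support Credit: €414,050 meets or exceeds the €248,300 cutoff, so the credit is €0.
Total: €3,385 + €13,527 + €0 = €16,912.

€16,912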